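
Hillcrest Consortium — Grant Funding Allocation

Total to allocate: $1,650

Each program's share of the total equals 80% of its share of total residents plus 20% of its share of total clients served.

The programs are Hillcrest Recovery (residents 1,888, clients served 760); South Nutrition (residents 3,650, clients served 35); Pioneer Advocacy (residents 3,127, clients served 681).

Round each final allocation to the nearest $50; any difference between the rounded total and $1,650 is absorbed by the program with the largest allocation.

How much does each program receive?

Residents total 8,665; clients served total 1,476.
Combined weights (80% residents + 20% clients served): Hillcrest Recovery 0.2773; South Nutrition 0.3417; Pioneer Advocacy 0.3810.
Raw shares: Hillcrest Recovery 457.53; South Nutrition 563.86; Pioneer Advocacy 628.61.
After rounding ($50): Hillcrest Recovery $450; South Nutrition $550; Pioneer Advocacy $650. Sum = $1,650.
Rounded total matches; no reconciliation needed.

Hillcrest Recovery: $450 · South Nutrition: $550 · Pioneer Advocacy: $650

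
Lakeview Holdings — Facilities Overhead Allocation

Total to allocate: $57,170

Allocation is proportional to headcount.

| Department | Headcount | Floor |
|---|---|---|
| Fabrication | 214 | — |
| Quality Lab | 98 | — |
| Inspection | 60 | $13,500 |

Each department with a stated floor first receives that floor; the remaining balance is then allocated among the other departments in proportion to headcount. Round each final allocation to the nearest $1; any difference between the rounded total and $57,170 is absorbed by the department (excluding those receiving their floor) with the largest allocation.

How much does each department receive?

Minimums first: Inspection $13,500. Balance $43,670.
Balance split over remaining headcount 312: Fabrication 29,953.14 → $29,953; Quality Lab 13,716.86 → $13,717.

Fabrication: $29,953 · Quality Lab: $13,717 · Inspection: $13,500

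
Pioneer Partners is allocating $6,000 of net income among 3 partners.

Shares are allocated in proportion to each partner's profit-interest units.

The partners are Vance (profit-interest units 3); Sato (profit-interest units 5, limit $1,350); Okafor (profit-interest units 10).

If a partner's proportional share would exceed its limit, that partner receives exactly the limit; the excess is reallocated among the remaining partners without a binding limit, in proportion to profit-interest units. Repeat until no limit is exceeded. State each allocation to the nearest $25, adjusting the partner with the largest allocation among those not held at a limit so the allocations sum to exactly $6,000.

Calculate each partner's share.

Sum of profit-interest units: 18.
Pro-rata shares before constraints: Vance 1,000.00; Sato 1,666.67; Okafor 3,333.33.
Capped: Sato ($1,350); remaining pool $4,650 reallocated over remaining profit-interest units 13.
Shares after redistribution: Vance 1,073.08 → $1,075; Okafor 3,576.92 → $3,575.

Vance: $1,075 · Sato: $1,350 · Okafor: $3,575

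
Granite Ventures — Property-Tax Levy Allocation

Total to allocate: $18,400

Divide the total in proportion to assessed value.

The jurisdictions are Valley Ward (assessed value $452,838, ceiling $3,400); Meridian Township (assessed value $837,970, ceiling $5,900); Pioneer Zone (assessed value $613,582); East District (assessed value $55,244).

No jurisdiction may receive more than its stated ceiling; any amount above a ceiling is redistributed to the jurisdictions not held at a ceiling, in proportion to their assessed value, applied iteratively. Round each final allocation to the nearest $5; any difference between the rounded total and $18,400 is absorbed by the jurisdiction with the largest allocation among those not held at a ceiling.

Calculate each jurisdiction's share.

Valley Ward: $3,400 · Meridian Township: $5,900 · Pioneer Zone: $8,350 · East District: $750

Combined assessed value = 1,959,634.
Proportional shares (ignoring caps): Valley Ward 4,251.93; Meridian Township 7,868.13; Pioneer Zone 5,761.23; East District 518.71.
Held at cap: Valley Ward ($3,400), Meridian Township ($5,900); remaining pool $9,100 reallocated over remaining assessed value 668,826.
Remaining shares: Pioneer Zone 8,348.35 → $8,350; East District 751.65 → $750.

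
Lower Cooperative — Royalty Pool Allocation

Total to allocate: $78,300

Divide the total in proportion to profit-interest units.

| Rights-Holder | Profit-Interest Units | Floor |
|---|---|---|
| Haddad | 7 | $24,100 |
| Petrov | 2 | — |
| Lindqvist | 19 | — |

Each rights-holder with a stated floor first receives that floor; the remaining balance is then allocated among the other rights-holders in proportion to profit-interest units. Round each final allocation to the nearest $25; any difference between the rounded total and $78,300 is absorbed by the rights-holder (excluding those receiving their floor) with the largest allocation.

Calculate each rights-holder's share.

Fund the minimums — Haddad $24,100. Residual $54,200.
Residual split over remaining profit-interest units 21: Petrov 5,161.90 → $5,150; Lindqvist 49,038.10 → $49,050.

Haddad: $24,100 · Petrov: $5,150 · Lindqvist: $49,050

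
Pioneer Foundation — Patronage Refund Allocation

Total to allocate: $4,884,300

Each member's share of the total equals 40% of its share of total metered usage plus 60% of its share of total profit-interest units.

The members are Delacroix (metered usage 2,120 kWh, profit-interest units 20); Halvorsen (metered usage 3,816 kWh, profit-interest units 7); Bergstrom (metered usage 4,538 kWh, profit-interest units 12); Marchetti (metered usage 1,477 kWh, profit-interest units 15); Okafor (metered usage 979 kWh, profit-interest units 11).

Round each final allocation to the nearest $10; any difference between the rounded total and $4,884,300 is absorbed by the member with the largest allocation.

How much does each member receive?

Metered usage total 12,930; profit-interest units total 65.
Combined weights (40% metered usage + 60% profit-interest units): Delacroix 0.2502; Halvorsen 0.1827; Bergstrom 0.2512; Marchetti 0.1842; Okafor 0.1318.
Unrounded shares: Delacroix 1,222,048.43; Halvorsen 892,197.64; Bergstrom 1,226,720.90; Marchetti 899,462.05; Okafor 643,870.98.
After rounding ($10): Delacroix $1,222,050; Halvorsen $892,200; Bergstrom $1,226,720; Marchetti $899,460; Okafor $643,870. Sum = $4,884,300.
No rounding difference to absorb.

Delacroix: $1,222,050 | Halvorsen: $892,200 | Bergstrom: $1,226,720 | Marchetti: $899,460 | Okafor: $643,870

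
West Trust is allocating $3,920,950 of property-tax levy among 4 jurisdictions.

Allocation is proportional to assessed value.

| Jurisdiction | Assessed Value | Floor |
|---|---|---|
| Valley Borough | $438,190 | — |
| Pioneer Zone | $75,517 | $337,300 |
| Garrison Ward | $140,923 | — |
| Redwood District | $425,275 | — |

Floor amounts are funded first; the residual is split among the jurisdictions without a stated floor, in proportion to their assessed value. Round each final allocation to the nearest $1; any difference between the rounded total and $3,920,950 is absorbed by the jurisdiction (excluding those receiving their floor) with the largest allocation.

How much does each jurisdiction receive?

Valley Borough: $1,563,460 · Pioneer Zone: $337,300 · Garrison Ward: $502,812 · Redwood District: $1,517,378

Fund the minimums — Pioneer Zone $337,300. Balance $3,583,650.
Balance split over remaining assessed value 1,004,388: Valley Borough 1,563,459.13 → $1,563,459; Garrison Ward 502,812.37 → $502,812; Redwood District 1,517,378.497 → $1,517,378.
Rounding difference +$1 applied to Valley Borough → $1,563,460.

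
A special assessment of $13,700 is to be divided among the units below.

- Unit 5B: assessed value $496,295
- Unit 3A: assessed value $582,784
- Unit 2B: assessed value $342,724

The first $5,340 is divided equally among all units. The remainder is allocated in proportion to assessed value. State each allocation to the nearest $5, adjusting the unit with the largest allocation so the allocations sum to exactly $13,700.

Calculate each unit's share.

Unit 5B: $4,700 · Unit 3A: $5,205 · Unit 2B: $3,795

$5,340 shared equally gives $1,780 per unit.
Remainder $8,360 by assessed value (total 1,421,803): Unit 5B 2,918.14 → $2,920; Unit 3A 3,426.69 → $3,425; Unit 2B 2,015.17 → $2,015.
Totals: Unit 5B $1,780 + $2,920 = $4,700; Unit 3A $1,780 + $3,425 = $5,205; Unit 2B $1,780 + $2,015 = $3,795.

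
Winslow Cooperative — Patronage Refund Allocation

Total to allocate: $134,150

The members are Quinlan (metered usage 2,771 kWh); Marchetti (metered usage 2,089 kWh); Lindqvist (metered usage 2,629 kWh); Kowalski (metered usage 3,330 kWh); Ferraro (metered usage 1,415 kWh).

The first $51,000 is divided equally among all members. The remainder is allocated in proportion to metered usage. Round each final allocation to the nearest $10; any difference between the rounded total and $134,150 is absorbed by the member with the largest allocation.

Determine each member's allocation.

First tranche $51,000 split equally: $10,200 each.
Remainder $83,150 by metered usage (total 12,234): Quinlan 18,833.47 → $18,830; Marchetti 14,198.16 → $14,200; Lindqvist 17,868.35 → $17,870; Kowalski 22,632.79 → $22,630; Ferraro 9,617.23 → $9,620.
Totals: Quinlan $10,200 + $18,830 = $29,030; Marchetti $10,200 + $14,200 = $24,400; Lindqvist $10,200 + $17,870 = $28,070; Kowalski $10,200 + $22,630 = $32,830; Ferraro $10,200 + $9,620 = $19,820.

Quinlan: $29,030; Marchetti: $24,400; Lindqvist: $28,070; Kowalski: $32,830; Ferraro: $19,820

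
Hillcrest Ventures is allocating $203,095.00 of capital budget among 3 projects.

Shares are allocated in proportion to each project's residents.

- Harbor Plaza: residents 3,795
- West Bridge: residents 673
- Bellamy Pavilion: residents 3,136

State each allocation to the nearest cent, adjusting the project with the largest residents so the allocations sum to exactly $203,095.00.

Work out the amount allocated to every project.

Harbor Plaza: $101,360.53 | West Bridge: $17,975.14 | Bellamy Pavilion: $83,759.33

Combined residents = 3,795 + 673 + 3,136 = 7,604.
Unrounded shares: Harbor Plaza 101,360.5372; West Bridge 17,975.1361; Bellamy Pavilion 83,759.3267.
Rounded to nearest cent: Harbor Plaza $101,360.54; West Bridge $17,975.14; Bellamy Pavilion $83,759.33. Sum = $203,095.01.
Difference $203,095.00 − $203,095.01 = −$0.01 applied to largest residents (Harbor Plaza): Harbor Plaza becomes $101,360.53.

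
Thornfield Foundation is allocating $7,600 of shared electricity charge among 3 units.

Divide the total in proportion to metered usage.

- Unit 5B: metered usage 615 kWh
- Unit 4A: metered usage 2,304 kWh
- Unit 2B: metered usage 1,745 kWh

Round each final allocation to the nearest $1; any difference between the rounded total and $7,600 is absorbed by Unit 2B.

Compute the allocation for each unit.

Metered usage total: 4,664.
Proportional shares: Unit 5B 615/4,664 × $7,600 = 1,002.14; Unit 4A 2,304/4,664 × $7,600 = 3,754.37; Unit 2B 1,745/4,664 × $7,600 = 2,843.48.
At nearest $1: Unit 5B $1,002; Unit 4A $3,754; Unit 2B $2,843. Sum = $7,599.
Difference $7,600 − $7,599 = +$1 applied to Unit 2B: Unit 2B becomes $2,844.

Unit 5B: $1,002 · Unit 4A: $3,754 · Unit 2B: $2,844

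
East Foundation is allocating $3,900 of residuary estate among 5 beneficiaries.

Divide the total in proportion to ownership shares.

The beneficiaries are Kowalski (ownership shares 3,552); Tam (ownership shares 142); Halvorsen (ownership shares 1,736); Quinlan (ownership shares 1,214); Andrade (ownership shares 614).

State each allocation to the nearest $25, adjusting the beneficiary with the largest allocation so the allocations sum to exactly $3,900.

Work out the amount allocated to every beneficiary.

Kowalski: $1,925 | Tam: $75 | Halvorsen: $925 | Quinlan: $650 | Andrade: $325

Combined ownership shares = 7,258.
Unrounded shares: Kowalski 3,552/7,258 × $3,900 = 1,908.62; Tam 142/7,258 × $3,900 = 76.30; Halvorsen 1,736/7,258 × $3,900 = 932.82; Quinlan 1,214/7,258 × $3,900 = 652.33; Andrade 614/7,258 × $3,900 = 329.93.
At nearest $25: Kowalski $1,900; Tam $75; Halvorsen $925; Quinlan $650; Andrade $325. Sum = $3,875.
Difference $3,900 − $3,875 = +$25 applied to largest allocation (Kowalski): Kowalski becomes $1,925.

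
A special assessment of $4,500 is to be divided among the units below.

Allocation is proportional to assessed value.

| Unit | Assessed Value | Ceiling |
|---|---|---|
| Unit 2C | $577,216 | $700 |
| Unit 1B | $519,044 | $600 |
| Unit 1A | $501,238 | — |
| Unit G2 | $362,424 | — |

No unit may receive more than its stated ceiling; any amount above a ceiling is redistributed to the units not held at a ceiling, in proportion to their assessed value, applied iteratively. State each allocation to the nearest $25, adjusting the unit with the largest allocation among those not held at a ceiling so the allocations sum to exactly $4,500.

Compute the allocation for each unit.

Assessed value total: 1,959,922.
Pro-rata shares before constraints: Unit 2C 1,325.29; Unit 1B 1,191.73; Unit 1A 1,150.85; Unit G2 832.13.
Capped: Unit 2C ($700), Unit 1B ($600); remaining pool $3,200 reallocated over remaining assessed value 863,662.
Shares after redistribution: Unit 1A 1,857.16 → $1,850; Unit G2 1,342.84 → $1,350.

Unit 2C: $700; Unit 1B: $600; Unit 1A: $1,850; Unit G2: $1,350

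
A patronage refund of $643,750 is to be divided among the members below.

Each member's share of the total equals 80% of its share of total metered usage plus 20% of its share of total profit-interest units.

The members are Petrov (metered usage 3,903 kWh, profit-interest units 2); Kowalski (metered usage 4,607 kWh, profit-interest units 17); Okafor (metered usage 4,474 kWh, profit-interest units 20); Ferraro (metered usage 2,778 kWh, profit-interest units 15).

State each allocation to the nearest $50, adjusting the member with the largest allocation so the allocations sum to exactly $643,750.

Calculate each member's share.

Petrov: $132,300 · Kowalski: $191,050 · Okafor: $193,850 · Ferraro: $126,550

Totals — metered usage 15,762, profit-interest units 54.
Composite weights (80% metered usage + 20% profit-interest units): Petrov 0.2055; Kowalski 0.2968; Okafor 0.3012; Ferraro 0.1966.
Raw shares: Petrov 132,293.26; Kowalski 191,059.31; Okafor 193,866.51; Ferraro 126,530.92.
After rounding ($50): Petrov $132,300; Kowalski $191,050; Okafor $193,850; Ferraro $126,550. Sum = $643,750.
Rounded total matches; no reconciliation needed.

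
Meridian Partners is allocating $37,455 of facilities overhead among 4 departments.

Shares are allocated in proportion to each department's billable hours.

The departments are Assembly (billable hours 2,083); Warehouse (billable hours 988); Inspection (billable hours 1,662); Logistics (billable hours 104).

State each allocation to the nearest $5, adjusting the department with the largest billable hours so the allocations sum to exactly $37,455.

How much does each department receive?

Assembly: $16,130 | Warehouse: $7,650 | Inspection: $12,870 | Logistics: $805

Sum of billable hours: 2,083 + 988 + 1,662 + 104 = 4,837.
Raw shares: Assembly 16,129.58; Warehouse 7,650.51; Inspection 12,869.59; Logistics 805.32.
At nearest $5: Assembly $16,130; Warehouse $7,650; Inspection $12,870; Logistics $805. Sum = $37,455.
Rounded total matches; no reconciliation needed.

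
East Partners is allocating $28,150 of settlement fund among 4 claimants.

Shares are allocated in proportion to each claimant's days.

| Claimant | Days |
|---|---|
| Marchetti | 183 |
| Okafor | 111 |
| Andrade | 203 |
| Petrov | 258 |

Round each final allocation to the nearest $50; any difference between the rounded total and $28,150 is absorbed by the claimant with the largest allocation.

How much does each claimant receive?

Total days = 755.
Unrounded shares: Marchetti 183/755 × $28,150 = 6,823.11; Okafor 111/755 × $28,150 = 4,138.61; Andrade 203/755 × $28,150 = 7,568.81; Petrov 258/755 × $28,150 = 9,619.47.
Rounded to nearest $50: Marchetti $6,800; Okafor $4,150; Andrade $7,550; Petrov $9,600. Sum = $28,100.
Difference $28,150 − $28,100 = +$50 applied to largest allocation (Petrov): Petrov becomes $9,650.

Marchetti: $6,800; Okafor: $4,150; Andrade: $7,550; Petrov: $9,650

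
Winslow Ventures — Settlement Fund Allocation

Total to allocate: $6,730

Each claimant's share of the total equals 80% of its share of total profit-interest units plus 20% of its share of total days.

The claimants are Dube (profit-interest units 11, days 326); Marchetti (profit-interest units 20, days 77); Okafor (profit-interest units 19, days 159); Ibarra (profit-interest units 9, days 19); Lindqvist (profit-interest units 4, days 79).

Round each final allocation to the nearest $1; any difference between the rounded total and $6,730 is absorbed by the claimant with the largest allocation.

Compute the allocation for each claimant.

Profit-interest units total 63; days total 660.
Combined weights (80% profit-interest units + 20% days): Dube 0.2385; Marchetti 0.2773; Okafor 0.2895; Ibarra 0.1200; Lindqvist 0.0747.
Raw shares: Dube 1,604.91; Marchetti 1,866.24; Okafor 1,948.01; Ibarra 807.89; Lindqvist 502.95.
Rounded to nearest $1: Dube $1,605; Marchetti $1,866; Okafor $1,948; Ibarra $808; Lindqvist $503. Sum = $6,730.
Sum already equals the total — no adjustment.

Dube: $1,605 · Marchetti: $1,866 · Okafor: $1,948 · Ibarra: $808 · Lindqvist: $503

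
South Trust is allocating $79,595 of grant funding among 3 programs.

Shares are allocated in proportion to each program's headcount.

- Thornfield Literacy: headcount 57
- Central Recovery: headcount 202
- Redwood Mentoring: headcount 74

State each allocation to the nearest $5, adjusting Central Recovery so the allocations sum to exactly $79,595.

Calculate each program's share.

Thornfield Literacy: $13,625 · Central Recovery: $48,280 · Redwood Mentoring: $17,690

Total headcount = 333.
Pro-rata amounts: Thornfield Literacy 57/333 × $79,595 = 13,624.37; Central Recovery 202/333 × $79,595 = 48,282.85; Redwood Mentoring 74/333 × $79,595 = 17,687.78.
After rounding ($5): Thornfield Literacy $13,625; Central Recovery $48,285; Redwood Mentoring $17,690. Sum = $79,600.
Difference $79,595 − $79,600 = −$5 applied to Central Recovery: Central Recovery becomes $48,280.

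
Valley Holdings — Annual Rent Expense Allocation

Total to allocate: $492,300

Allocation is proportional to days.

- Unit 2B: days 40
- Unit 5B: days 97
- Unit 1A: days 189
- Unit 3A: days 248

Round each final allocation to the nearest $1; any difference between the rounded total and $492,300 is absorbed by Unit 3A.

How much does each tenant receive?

Total days = 574.
Unrounded shares: Unit 2B 40/574 × $492,300 = 34,306.62; Unit 5B 97/574 × $492,300 = 83,193.55; Unit 1A 189/574 × $492,300 = 162,098.78; Unit 3A 248/574 × $492,300 = 212,701.05.
At nearest $1: Unit 2B $34,307; Unit 5B $83,194; Unit 1A $162,099; Unit 3A $212,701. Sum = $492,301.
Difference $492,300 − $492,301 = −$1 applied to Unit 3A: Unit 3A becomes $212,700.

Unit 2B: $34,307; Unit 5B: $83,194; Unit 1A: $162,099; Unit 3A: $212,700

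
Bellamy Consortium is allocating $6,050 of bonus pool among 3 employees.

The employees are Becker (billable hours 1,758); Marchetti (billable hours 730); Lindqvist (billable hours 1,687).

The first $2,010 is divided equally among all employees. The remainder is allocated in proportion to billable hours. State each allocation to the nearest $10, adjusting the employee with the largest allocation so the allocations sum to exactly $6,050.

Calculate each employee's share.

$2,010 shared equally gives $670 per employee.
Remainder $4,040 by billable hours (total 4,175): Becker 1,701.15 → $1,700; Marchetti 706.40 → $710; Lindqvist 1,632.45 → $1,630.
Totals: Becker $670 + $1,700 = $2,370; Marchetti $670 + $710 = $1,380; Lindqvist $670 + $1,630 = $2,300.

Becker: $2,370 · Marchetti: $1,380 · Lindqvist: $2,300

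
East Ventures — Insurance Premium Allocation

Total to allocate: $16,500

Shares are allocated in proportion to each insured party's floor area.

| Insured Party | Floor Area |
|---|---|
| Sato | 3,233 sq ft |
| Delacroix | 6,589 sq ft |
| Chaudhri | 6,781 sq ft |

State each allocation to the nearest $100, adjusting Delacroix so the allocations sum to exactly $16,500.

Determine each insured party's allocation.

Sato: $3,200 | Delacroix: $6,600 | Chaudhri: $6,700

Combined floor area = 16,603.
Unrounded shares: Sato 3,233/16,603 × $16,500 = 3,212.94; Delacroix 6,589/16,603 × $16,500 = 6,548.12; Chaudhri 6,781/16,603 × $16,500 = 6,738.93.
At nearest $100: Sato $3,200; Delacroix $6,500; Chaudhri $6,700. Sum = $16,400.
Difference $16,500 − $16,400 = +$100 applied to Delacroix: Delacroix becomes $6,600.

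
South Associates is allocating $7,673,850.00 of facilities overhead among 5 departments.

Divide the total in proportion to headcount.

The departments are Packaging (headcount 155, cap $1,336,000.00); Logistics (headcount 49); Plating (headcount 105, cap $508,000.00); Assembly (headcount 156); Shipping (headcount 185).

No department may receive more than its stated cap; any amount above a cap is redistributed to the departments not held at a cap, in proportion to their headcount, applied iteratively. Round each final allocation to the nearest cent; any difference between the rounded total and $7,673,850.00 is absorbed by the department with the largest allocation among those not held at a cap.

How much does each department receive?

Sum of headcount: 650.
Unconstrained shares: Packaging 1,829,918.0769; Logistics 578,490.2308; Plating 1,239,621.9231; Assembly 1,841,724.0000; Shipping 2,184,095.7692.
Held at cap: Packaging ($1,336,000.00), Plating ($508,000.00); balance $5,829,850.00 reallocated over remaining headcount 390.
Shares after redistribution: Logistics 732,468.3333 → $732,468.33; Assembly 2,331,940.0000 → $2,331,940.00; Shipping 2,765,441.6667 → $2,765,441.67.

Packaging: $1,336,000.00 | Logistics: $732,468.33 | Plating: $508,000.00 | Assembly: $2,331,940.00 | Shipping: $2,765,441.67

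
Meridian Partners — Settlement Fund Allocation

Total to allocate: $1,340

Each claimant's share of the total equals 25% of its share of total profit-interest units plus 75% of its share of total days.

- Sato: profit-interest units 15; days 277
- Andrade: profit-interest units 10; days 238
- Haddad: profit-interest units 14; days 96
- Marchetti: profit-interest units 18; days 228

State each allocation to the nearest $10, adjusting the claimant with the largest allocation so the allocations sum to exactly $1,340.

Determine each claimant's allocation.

Profit-interest units total 57; days total 839.
Combined weights (25% profit-interest units + 75% days): Sato 0.3134; Andrade 0.2566; Haddad 0.1472; Marchetti 0.2828.
Raw shares: Sato 419.96; Andrade 343.86; Haddad 197.27; Marchetti 378.90.
At nearest $10: Sato $420; Andrade $340; Haddad $200; Marchetti $380. Sum = $1,340.
Sum already equals the total — no adjustment.

Sato: $420; Andrade: $340; Haddad: $200; Marchetti: $380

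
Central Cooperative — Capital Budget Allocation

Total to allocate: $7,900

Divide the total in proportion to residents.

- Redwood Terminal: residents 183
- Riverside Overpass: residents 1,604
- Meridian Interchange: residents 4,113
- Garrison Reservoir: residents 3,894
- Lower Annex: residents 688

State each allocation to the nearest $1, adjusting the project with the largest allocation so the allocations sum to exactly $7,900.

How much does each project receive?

Redwood Terminal: $138 · Riverside Overpass: $1,209 · Meridian Interchange: $3,099 · Garrison Reservoir: $2,935 · Lower Annex: $519

Combined residents = 10,482.
Unrounded shares: Redwood Terminal 183/10,482 × $7,900 = 137.92; Riverside Overpass 1,604/10,482 × $7,900 = 1,208.89; Meridian Interchange 4,113/10,482 × $7,900 = 3,099.86; Garrison Reservoir 3,894/10,482 × $7,900 = 2,934.80; Lower Annex 688/10,482 × $7,900 = 518.53.
Rounded to nearest $1: Redwood Terminal $138; Riverside Overpass $1,209; Meridian Interchange $3,100; Garrison Reservoir $2,935; Lower Annex $519. Sum = $7,901.
Difference $7,900 − $7,901 = −$1 applied to largest allocation (Meridian Interchange): Meridian Interchange becomes $3,099.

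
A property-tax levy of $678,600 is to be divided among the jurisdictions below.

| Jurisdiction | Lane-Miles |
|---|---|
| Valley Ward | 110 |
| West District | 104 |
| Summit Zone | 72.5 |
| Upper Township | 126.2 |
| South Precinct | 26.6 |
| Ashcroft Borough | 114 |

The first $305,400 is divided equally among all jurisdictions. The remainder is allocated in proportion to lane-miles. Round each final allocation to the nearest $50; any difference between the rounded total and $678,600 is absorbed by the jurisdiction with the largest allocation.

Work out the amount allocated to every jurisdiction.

Valley Ward: $125,100; West District: $121,050; Summit Zone: $99,800; Upper Township: $136,000; South Precinct: $68,850; Ashcroft Borough: $127,800

Equal tier: $305,400 ÷ 6 = $50,900 apiece.
Remainder $373,200 by lane-miles (total 553.3): Valley Ward 74,194.83 → $74,200; West District 70,147.84 → $70,150; Summit Zone 48,901.14 → $48,900; Upper Township 85,121.71 → $85,100; South Precinct 17,941.66 → $17,950; Ashcroft Borough 76,892.82 → $76,900.
Totals: Valley Ward $50,900 + $74,200 = $125,100; West District $50,900 + $70,150 = $121,050; Summit Zone $50,900 + $48,900 = $99,800; Upper Township $50,900 + $85,100 = $136,000; South Precinct $50,900 + $17,950 = $68,850; Ashcroft Borough $50,900 + $76,900 = $127,800.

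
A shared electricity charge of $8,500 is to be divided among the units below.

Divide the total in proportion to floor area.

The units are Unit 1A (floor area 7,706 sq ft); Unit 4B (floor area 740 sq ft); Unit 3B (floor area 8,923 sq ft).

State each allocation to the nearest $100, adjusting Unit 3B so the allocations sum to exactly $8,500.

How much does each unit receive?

Sum of floor area: 17,369.
Unrounded shares: Unit 1A 7,706/17,369 × $8,500 = 3,771.14; Unit 4B 740/17,369 × $8,500 = 362.14; Unit 3B 8,923/17,369 × $8,500 = 4,366.72.
At nearest $100: Unit 1A $3,800; Unit 4B $400; Unit 3B $4,400. Sum = $8,600.
Difference $8,500 − $8,600 = −$100 applied to Unit 3B: Unit 3B becomes $4,300.

Unit 1A: $3,800 · Unit 4B: $400 · Unit 3B: $4,300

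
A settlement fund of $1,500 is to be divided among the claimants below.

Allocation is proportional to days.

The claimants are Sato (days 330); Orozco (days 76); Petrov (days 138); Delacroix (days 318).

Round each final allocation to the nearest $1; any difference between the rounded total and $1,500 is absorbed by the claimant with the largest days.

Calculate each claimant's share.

Sato: $575 | Orozco: $132 | Petrov: $240 | Delacroix: $553

Sum of days: 862.
Pro-rata amounts: Sato 330/862 × $1,500 = 574.25; Orozco 76/862 × $1,500 = 132.25; Petrov 138/862 × $1,500 = 240.14; Delacroix 318/862 × $1,500 = 553.36.
At nearest $1: Sato $574; Orozco $132; Petrov $240; Delacroix $553. Sum = $1,499.
Difference $1,500 − $1,499 = +$1 applied to largest days (Sato): Sato becomes $575.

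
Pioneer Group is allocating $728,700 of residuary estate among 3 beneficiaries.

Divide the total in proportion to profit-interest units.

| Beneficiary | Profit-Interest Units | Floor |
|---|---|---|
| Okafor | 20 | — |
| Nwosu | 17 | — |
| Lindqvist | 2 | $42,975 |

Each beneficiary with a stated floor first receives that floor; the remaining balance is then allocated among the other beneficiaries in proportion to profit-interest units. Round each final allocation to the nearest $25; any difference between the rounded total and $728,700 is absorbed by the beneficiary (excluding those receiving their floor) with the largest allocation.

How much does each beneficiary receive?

Minimums first: Lindqvist $42,975. Balance $685,725.
Balance split over remaining profit-interest units 37: Okafor 370,662.16 → $370,650; Nwosu 315,062.84 → $315,075.

Okafor: $370,650 · Nwosu: $315,075 · Lindqvist: $42,975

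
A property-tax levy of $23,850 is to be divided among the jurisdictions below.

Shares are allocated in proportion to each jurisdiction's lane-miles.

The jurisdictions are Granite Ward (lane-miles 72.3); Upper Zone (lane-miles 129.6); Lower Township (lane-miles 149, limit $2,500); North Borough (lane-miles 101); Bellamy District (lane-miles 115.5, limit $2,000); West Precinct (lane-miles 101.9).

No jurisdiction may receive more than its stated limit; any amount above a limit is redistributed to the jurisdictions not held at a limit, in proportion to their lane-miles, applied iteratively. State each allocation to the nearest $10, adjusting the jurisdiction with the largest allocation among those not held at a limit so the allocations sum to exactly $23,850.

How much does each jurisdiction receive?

Sum of lane-miles: 669.3.
Unconstrained shares: Granite Ward 2,576.36; Upper Zone 4,618.20; Lower Township 5,309.50; North Borough 3,599.06; Bellamy District 4,115.76; West Precinct 3,631.13.
Held at cap: Lower Township ($2,500), Bellamy District ($2,000); balance $19,350 reallocated over remaining lane-miles 404.8.
Remaining shares: Granite Ward 3,456.04 → $3,460; Upper Zone 6,195.06 → $6,200; North Borough 4,827.94 → $4,830; West Precinct 4,870.96 → $4,870.
Rounding difference −$10 applied to Upper Zone → $6,190.

Granite Ward: $3,460; Upper Zone: $6,190; Lower Township: $2,500; North Borough: $4,830; Bellamy District: $2,000; West Precinct: $4,870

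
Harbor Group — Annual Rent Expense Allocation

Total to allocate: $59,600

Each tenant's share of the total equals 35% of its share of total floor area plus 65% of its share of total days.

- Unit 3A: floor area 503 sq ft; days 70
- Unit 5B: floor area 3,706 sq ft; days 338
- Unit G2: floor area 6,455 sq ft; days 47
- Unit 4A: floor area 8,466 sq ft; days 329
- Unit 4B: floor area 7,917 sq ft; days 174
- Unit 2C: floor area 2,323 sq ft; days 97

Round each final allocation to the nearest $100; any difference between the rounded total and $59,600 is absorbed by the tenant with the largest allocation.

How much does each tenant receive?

Floor area total 29,370; days total 1,055.
Blended shares (35% floor area + 65% days): Unit 3A 0.0491; Unit 5B 0.2524; Unit G2 0.1059; Unit 4A 0.3036; Unit 4B 0.2016; Unit 2C 0.0874.
Raw shares: Unit 3A 2,927.68; Unit 5B 15,043.67; Unit G2 6,310.51; Unit 4A 18,093.97; Unit 4B 12,012.38; Unit 2C 5,211.78.
At nearest $100: Unit 3A $2,900; Unit 5B $15,000; Unit G2 $6,300; Unit 4A $18,100; Unit 4B $12,000; Unit 2C $5,200. Sum = $59,500.
Difference $59,600 − $59,500 = +$100 applied to largest allocation (Unit 4A): Unit 4A becomes $18,200.

Unit 3A: $2,900 · Unit 5B: $15,000 · Unit G2: $6,300 · Unit 4A: $18,200 · Unit 4B: $12,000 · Unit 2C: $5,200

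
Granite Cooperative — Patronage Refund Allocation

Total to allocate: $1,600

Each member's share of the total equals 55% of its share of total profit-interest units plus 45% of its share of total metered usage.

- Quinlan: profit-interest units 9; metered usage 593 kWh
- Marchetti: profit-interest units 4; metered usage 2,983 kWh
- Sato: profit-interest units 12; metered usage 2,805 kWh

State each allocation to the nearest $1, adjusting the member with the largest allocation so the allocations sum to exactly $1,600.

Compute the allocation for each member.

Quinlan: $384 | Marchetti: $477 | Sato: $739

Profit-interest units total 25; metered usage total 6,381.
Blended shares (55% profit-interest units + 45% metered usage): Quinlan 0.2398; Marchetti 0.2984; Sato 0.4618.
Pro-rata amounts: Quinlan 383.71; Marchetti 477.39; Sato 738.90.
Rounded to nearest $1: Quinlan $384; Marchetti $477; Sato $739. Sum = $1,600.
Sum already equals the total — no adjustment.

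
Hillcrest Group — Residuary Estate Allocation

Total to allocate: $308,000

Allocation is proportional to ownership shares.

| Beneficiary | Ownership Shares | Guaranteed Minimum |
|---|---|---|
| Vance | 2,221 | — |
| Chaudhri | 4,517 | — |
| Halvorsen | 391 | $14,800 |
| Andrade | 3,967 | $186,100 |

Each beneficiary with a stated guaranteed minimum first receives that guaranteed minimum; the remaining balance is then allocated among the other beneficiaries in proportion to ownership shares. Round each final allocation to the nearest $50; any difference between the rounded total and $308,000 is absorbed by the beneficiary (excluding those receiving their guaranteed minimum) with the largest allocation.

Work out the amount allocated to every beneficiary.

Vance: $35,300; Chaudhri: $71,800; Halvorsen: $14,800; Andrade: $186,100

Guaranteed amounts: Halvorsen $14,800; Andrade $186,100. Balance $107,100.
Balance split over remaining ownership shares 6,738: Vance 35,302.63 → $35,300; Chaudhri 71,797.37 → $71,800.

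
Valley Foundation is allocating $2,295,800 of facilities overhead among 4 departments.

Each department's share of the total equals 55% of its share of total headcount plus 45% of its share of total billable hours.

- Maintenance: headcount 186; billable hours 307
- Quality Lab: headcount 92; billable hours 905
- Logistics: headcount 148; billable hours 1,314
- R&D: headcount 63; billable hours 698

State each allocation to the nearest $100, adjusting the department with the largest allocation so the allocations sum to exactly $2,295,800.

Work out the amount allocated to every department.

Maintenance: $578,700 · Quality Lab: $527,600 · Logistics: $803,200 · R&D: $386,300

Totals — headcount 489, billable hours 3,224.
Blended shares (55% headcount + 45% billable hours): Maintenance 0.2521; Quality Lab 0.2298; Logistics 0.3499; R&D 0.1683.
Unrounded shares: Maintenance 578,663.16; Quality Lab 527,562.72; Logistics 803,226.67; R&D 386,347.45.
After rounding ($100): Maintenance $578,700; Quality Lab $527,600; Logistics $803,200; R&D $386,300. Sum = $2,295,800.
Rounded total matches; no reconciliation needed.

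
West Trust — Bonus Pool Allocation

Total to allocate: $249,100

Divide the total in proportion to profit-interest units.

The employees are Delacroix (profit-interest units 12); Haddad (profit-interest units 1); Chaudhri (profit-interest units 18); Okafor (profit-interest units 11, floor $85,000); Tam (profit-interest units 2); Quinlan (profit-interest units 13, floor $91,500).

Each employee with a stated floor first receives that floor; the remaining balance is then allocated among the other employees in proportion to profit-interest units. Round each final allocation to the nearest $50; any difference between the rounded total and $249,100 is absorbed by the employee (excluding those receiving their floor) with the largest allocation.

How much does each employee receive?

Minimums first: Okafor $85,000; Quinlan $91,500. Balance $72,600.
Balance split over remaining profit-interest units 33: Delacroix 26,400.00 → $26,400; Haddad 2,200.00 → $2,200; Chaudhri 39,600.00 → $39,600; Tam 4,400.00 → $4,400.

Delacroix: $26,400 · Haddad: $2,200 · Chaudhri: $39,600 · Okafor: $85,000 · Tam: $4,400 · Quinlan: $91,500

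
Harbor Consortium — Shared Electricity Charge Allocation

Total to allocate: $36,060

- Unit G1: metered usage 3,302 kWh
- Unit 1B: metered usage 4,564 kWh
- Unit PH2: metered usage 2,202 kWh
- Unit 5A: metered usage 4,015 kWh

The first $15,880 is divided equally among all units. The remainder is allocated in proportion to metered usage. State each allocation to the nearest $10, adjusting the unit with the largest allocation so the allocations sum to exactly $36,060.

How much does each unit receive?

Equal tier: $15,880 ÷ 4 = $3,970 apiece.
Remainder $20,180 by metered usage (total 14,083): Unit G1 4,731.55 → $4,730; Unit 1B 6,539.91 → $6,540; Unit PH2 3,155.32 → $3,160; Unit 5A 5,753.23 → $5,750.
Totals: Unit G1 $3,970 + $4,730 = $8,700; Unit 1B $3,970 + $6,540 = $10,510; Unit PH2 $3,970 + $3,160 = $7,130; Unit 5A $3,970 + $5,750 = $9,720.

Unit G1: $8,700 · Unit 1B: $10,510 · Unit PH2: $7,130 · Unit 5A: $9,720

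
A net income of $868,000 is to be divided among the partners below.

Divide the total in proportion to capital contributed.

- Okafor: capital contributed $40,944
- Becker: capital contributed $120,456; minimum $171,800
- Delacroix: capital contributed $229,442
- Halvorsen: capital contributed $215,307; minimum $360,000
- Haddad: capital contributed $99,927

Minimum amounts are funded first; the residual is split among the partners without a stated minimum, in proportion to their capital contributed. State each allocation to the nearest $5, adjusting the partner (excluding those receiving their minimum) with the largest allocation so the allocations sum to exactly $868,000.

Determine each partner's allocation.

Okafor: $37,170 | Becker: $171,800 | Delacroix: $208,310 | Halvorsen: $360,000 | Haddad: $90,720

Guaranteed amounts: Becker $171,800; Halvorsen $360,000. Balance $336,200.
Balance split over remaining capital contributed 370,313: Okafor 37,172.26 → $37,170; Delacroix 208,305.95 → $208,305; Haddad 90,721.79 → $90,720.
Rounding difference +$5 applied to Delacroix → $208,310.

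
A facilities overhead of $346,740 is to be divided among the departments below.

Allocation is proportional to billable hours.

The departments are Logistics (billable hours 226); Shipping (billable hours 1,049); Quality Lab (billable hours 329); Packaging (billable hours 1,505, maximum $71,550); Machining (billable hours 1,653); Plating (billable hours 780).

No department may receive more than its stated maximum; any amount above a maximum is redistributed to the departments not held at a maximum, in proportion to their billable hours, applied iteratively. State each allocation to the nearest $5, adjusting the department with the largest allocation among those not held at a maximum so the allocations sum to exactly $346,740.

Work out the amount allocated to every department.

Logistics: $15,405 | Shipping: $71,505 | Quality Lab: $22,425 | Packaging: $71,550 | Machining: $112,685 | Plating: $53,170

Total billable hours = 5,542.
Pro-rata shares before constraints: Logistics 14,139.88; Shipping 65,631.59; Quality Lab 20,584.17; Packaging 94,161.62; Machining 103,421.37; Plating 48,801.37.
Capped: Packaging ($71,550); residual $275,190 reallocated over remaining billable hours 4,037.
Remaining shares: Logistics 15,405.73 → $15,405; Shipping 71,507.14 → $71,505; Quality Lab 22,426.93 → $22,425; Machining 112,679.98 → $112,680; Plating 53,170.23 → $53,170.
Rounding difference +$5 applied to Machining → $112,685.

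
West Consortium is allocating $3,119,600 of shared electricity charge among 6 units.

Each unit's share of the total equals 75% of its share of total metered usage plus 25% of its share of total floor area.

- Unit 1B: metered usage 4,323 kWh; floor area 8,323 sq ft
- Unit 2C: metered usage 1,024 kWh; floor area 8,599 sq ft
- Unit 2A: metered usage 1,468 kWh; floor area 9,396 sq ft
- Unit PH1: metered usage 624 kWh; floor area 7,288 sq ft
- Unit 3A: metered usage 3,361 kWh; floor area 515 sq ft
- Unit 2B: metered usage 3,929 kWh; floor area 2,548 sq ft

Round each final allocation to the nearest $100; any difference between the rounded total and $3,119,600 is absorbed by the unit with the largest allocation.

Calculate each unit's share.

Totals — metered usage 14,729, floor area 36,669.
Blended shares (75% metered usage + 25% floor area): Unit 1B 0.2769; Unit 2C 0.1108; Unit 2A 0.1388; Unit PH1 0.0815; Unit 3A 0.1747; Unit 2B 0.2174.
Pro-rata amounts: Unit 1B 863,727.01; Unit 2C 345,551.38; Unit 2A 433,031.84; Unit PH1 254,128.23; Unit 3A 544,847.83; Unit 2B 678,313.72.
At nearest $100: Unit 1B $863,700; Unit 2C $345,600; Unit 2A $433,000; Unit PH1 $254,100; Unit 3A $544,800; Unit 2B $678,300. Sum = $3,119,500.
Difference $3,119,600 − $3,119,500 = +$100 applied to largest allocation (Unit 1B): Unit 1B becomes $863,800.

Unit 1B: $863,800; Unit 2C: $345,600; Unit 2A: $433,000; Unit PH1: $254,100; Unit 3A: $544,800; Unit 2B: $678,300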